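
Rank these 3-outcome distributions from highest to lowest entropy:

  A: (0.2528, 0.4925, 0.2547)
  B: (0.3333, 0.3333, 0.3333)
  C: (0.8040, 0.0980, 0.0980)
B > A > C

Key insight: Entropy is maximized by uniform distributions and minimized by concentrated distributions.

- Uniform distributions have maximum entropy log₂(3) = 1.5850 bits
- The more "peaked" or concentrated a distribution, the lower its entropy

Entropies:
  H(A) = 1.5074 bits
  H(B) = 1.5850 bits
  H(C) = 0.9099 bits

Ranking: B > A > C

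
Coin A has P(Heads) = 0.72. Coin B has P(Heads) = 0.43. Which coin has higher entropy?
B

For binary distributions, entropy is maximized at p=0.5 and decreases as p moves toward 0 or 1.

H(A) = H(0.72) = 0.8555 bits
H(B) = H(0.43) = 0.9858 bits

Distribution B (p=0.43) is closer to uniform (p=0.5), so it has higher entropy.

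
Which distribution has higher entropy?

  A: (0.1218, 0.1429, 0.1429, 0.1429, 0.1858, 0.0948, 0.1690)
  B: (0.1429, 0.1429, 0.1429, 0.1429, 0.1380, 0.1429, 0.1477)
B

Both distributions are close to uniform, making this a harder comparison.

H(A) = 2.7800 bits
H(B) = 2.8071 bits

The distribution closer to uniform has higher entropy.
Answer: B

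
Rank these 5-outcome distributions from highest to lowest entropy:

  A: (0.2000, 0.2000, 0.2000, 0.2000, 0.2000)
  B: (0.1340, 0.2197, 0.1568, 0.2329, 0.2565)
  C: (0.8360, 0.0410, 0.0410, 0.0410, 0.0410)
A > B > C

Key insight: Entropy is maximized by uniform distributions and minimized by concentrated distributions.

- Uniform distributions have maximum entropy log₂(5) = 2.3219 bits
- The more "peaked" or concentrated a distribution, the lower its entropy

Entropies:
  H(A) = 2.3219 bits
  H(B) = 2.2813 bits
  H(C) = 0.9718 bits

Ranking: A > B > C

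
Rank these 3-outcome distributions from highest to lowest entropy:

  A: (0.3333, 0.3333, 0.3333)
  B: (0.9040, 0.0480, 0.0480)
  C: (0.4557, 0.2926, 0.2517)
A > C > B

Key insight: Entropy is maximized by uniform distributions and minimized by concentrated distributions.

- Uniform distributions have maximum entropy log₂(3) = 1.5850 bits
- The more "peaked" or concentrated a distribution, the lower its entropy

Entropies:
  H(A) = 1.5850 bits
  H(B) = 0.5522 bits
  H(C) = 1.5364 bits

Ranking: A > C > B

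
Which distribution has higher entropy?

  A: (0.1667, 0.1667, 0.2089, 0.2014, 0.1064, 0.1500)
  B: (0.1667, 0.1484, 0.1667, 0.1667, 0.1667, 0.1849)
B

Both distributions are close to uniform, making this a harder comparison.

H(A) = 2.5537 bits
H(B) = 2.5821 bits

The distribution closer to uniform has higher entropy.
Answer: B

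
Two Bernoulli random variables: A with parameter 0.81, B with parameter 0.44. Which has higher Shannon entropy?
B

For binary distributions, entropy is maximized at p=0.5 and decreases as p moves toward 0 or 1.

H(A) = H(0.81) = 0.7015 bits
H(B) = H(0.44) = 0.9896 bits

Distribution B (p=0.44) is closer to uniform (p=0.5), so it has higher entropy.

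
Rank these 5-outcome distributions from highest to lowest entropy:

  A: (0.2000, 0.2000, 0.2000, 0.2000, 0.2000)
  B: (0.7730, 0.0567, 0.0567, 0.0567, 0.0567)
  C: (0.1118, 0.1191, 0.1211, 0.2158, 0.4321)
A > C > B

Key insight: Entropy is maximized by uniform distributions and minimized by concentrated distributions.

- Uniform distributions have maximum entropy log₂(5) = 2.3219 bits
- The more "peaked" or concentrated a distribution, the lower its entropy

Entropies:
  H(A) = 2.3219 bits
  H(B) = 1.2267 bits
  H(C) = 2.0885 bits

Ranking: A > C > B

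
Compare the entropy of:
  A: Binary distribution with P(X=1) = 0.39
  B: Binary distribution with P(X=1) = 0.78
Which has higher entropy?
A

For binary distributions, entropy is maximized at p=0.5 and decreases as p moves toward 0 or 1.

H(A) = H(0.39) = 0.9648 bits
H(B) = H(0.78) = 0.7602 bits

Distribution A (p=0.39) is closer to uniform (p=0.5), so it has higher entropy.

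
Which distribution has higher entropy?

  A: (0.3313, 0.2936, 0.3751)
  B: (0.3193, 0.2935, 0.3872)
A

Both distributions are close to uniform, making this a harder comparison.

H(A) = 1.5778 bits
H(B) = 1.5750 bits

The distribution closer to uniform has higher entropy.
Answer: A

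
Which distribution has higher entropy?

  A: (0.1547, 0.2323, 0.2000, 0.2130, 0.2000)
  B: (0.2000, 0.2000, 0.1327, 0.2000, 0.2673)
A

Both distributions are close to uniform, making this a harder comparison.

H(A) = 2.3097 bits
H(B) = 2.2886 bits

The distribution closer to uniform has higher entropy.
Answer: A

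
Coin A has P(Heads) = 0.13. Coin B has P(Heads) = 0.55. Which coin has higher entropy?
B

For binary distributions, entropy is maximized at p=0.5 and decreases as p moves toward 0 or 1.

H(A) = H(0.13) = 0.5574 bits
H(B) = H(0.55) = 0.9928 bits

Distribution B (p=0.55) is closer to uniform (p=0.5), so it has higher entropy.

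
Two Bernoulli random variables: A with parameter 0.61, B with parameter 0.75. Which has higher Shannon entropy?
A

For binary distributions, entropy is maximized at p=0.5 and decreases as p moves toward 0 or 1.

H(A) = H(0.61) = 0.9648 bits
H(B) = H(0.75) = 0.8113 bits

Distribution A (p=0.61) is closer to uniform (p=0.5), so it has higher entropy.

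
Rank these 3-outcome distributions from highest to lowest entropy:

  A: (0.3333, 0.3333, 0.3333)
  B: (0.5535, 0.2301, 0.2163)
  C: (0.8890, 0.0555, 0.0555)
A > B > C

Key insight: Entropy is maximized by uniform distributions and minimized by concentrated distributions.

- Uniform distributions have maximum entropy log₂(3) = 1.5850 bits
- The more "peaked" or concentrated a distribution, the lower its entropy

Entropies:
  H(A) = 1.5850 bits
  H(B) = 1.4379 bits
  H(C) = 0.6139 bits

Ranking: A > B > C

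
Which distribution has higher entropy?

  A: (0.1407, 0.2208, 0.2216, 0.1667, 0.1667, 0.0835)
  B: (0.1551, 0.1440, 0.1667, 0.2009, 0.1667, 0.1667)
B

Both distributions are close to uniform, making this a harder comparison.

H(A) = 2.5219 bits
H(B) = 2.5773 bits

The distribution closer to uniform has higher entropy.
Answer: B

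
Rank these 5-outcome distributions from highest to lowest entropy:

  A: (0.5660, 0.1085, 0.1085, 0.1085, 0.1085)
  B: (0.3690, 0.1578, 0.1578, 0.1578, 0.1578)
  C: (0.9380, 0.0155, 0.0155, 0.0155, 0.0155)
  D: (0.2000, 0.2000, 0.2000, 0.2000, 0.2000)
D > B > A > C

Key insight: Entropy is maximized by uniform distributions and minimized by concentrated distributions.

Entropies:
  H(A) = 1.8554 bits
  H(B) = 2.2119 bits
  H(C) = 0.4593 bits
  H(D) = 2.3219 bits

Ranking: D > B > A > C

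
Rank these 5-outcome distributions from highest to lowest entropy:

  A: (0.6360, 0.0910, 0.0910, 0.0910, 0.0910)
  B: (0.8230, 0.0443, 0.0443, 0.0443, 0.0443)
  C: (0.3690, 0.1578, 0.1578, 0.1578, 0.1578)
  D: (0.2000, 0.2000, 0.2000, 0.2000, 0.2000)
D > C > A > B

Key insight: Entropy is maximized by uniform distributions and minimized by concentrated distributions.

Entropies:
  H(A) = 1.6740 bits
  H(B) = 1.0275 bits
  H(C) = 2.2119 bits
  H(D) = 2.3219 bits

Ranking: D > C > A > B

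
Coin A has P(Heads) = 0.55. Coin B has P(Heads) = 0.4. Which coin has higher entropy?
A

For binary distributions, entropy is maximized at p=0.5 and decreases as p moves toward 0 or 1.

H(A) = H(0.55) = 0.9928 bits
H(B) = H(0.4) = 0.9710 bits

Distribution A (p=0.55) is closer to uniform (p=0.5), so it has higher entropy.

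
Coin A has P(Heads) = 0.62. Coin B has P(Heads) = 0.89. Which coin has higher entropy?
A

For binary distributions, entropy is maximized at p=0.5 and decreases as p moves toward 0 or 1.

H(A) = H(0.62) = 0.9580 bits
H(B) = H(0.89) = 0.4999 bits

Distribution A (p=0.62) is closer to uniform (p=0.5), so it has higher entropy.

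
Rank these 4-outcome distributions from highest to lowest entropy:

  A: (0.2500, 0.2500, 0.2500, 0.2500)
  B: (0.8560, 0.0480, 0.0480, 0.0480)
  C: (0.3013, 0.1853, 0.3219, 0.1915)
A > C > B

Key insight: Entropy is maximized by uniform distributions and minimized by concentrated distributions.

- Uniform distributions have maximum entropy log₂(4) = 2.0000 bits
- The more "peaked" or concentrated a distribution, the lower its entropy

Entropies:
  H(A) = 2.0000 bits
  H(B) = 0.8229 bits
  H(C) = 1.9552 bits

Ranking: A > C > B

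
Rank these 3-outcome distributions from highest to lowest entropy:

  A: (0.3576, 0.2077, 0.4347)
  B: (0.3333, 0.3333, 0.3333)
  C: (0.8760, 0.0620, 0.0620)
B > A > C

Key insight: Entropy is maximized by uniform distributions and minimized by concentrated distributions.

- Uniform distributions have maximum entropy log₂(3) = 1.5850 bits
- The more "peaked" or concentrated a distribution, the lower its entropy

Entropies:
  H(A) = 1.5240 bits
  H(B) = 1.5850 bits
  H(C) = 0.6648 bits

Ranking: B > A > C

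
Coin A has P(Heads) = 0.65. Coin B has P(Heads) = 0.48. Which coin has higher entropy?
B

For binary distributions, entropy is maximized at p=0.5 and decreases as p moves toward 0 or 1.

H(A) = H(0.65) = 0.9341 bits
H(B) = H(0.48) = 0.9988 bits

Distribution B (p=0.48) is closer to uniform (p=0.5), so it has higher entropy.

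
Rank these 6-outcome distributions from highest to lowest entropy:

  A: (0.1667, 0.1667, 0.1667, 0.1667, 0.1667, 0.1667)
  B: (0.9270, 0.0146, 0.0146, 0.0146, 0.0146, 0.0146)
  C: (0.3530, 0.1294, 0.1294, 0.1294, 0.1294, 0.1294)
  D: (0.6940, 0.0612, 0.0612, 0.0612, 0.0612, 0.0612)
A > C > D > B

Key insight: Entropy is maximized by uniform distributions and minimized by concentrated distributions.

Entropies:
  H(A) = 2.5850 bits
  H(B) = 0.5465 bits
  H(C) = 2.4390 bits
  H(D) = 1.5990 bits

Ranking: A > C > D > B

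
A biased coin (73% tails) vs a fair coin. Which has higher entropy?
Fair coin

The fair coin is uniform (p=0.5), maximizing binary entropy at 1 bit. The biased coin has H(0.73) ≈ 0.841 bits — its outcome is more predictable, so its entropy is lower.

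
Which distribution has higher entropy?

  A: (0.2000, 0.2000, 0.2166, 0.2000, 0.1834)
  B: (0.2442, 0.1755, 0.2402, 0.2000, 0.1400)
A

Both distributions are close to uniform, making this a harder comparison.

H(A) = 2.3199 bits
H(B) = 2.2931 bits

The distribution closer to uniform has higher entropy.
Answer: A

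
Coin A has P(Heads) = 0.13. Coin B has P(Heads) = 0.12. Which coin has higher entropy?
A

For binary distributions, entropy is maximized at p=0.5 and decreases as p moves toward 0 or 1.

H(A) = H(0.13) = 0.5574 bits
H(B) = H(0.12) = 0.5294 bits

Distribution A (p=0.13) is closer to uniform (p=0.5), so it has higher entropy.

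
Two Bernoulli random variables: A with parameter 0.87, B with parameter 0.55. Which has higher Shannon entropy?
B

For binary distributions, entropy is maximized at p=0.5 and decreases as p moves toward 0 or 1.

H(A) = H(0.87) = 0.5574 bits
H(B) = H(0.55) = 0.9928 bits

Distribution B (p=0.55) is closer to uniform (p=0.5), so it has higher entropy.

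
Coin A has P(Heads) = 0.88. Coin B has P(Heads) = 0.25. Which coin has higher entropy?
B

For binary distributions, entropy is maximized at p=0.5 and decreases as p moves toward 0 or 1.

H(A) = H(0.88) = 0.5294 bits
H(B) = H(0.25) = 0.8113 bits

Distribution B (p=0.25) is closer to uniform (p=0.5), so it has higher entropy.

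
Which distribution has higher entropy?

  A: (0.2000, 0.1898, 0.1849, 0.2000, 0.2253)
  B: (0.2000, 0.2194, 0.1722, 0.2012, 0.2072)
A

Both distributions are close to uniform, making this a harder comparison.

H(A) = 2.3185 bits
H(B) = 2.3175 bits

The distribution closer to uniform has higher entropy.
Answer: A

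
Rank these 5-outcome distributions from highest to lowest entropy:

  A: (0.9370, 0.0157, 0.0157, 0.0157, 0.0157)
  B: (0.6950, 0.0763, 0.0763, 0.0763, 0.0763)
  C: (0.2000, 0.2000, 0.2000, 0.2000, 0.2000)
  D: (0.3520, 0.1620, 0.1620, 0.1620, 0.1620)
C > D > B > A

Key insight: Entropy is maximized by uniform distributions and minimized by concentrated distributions.

Entropies:
  H(A) = 0.4652 bits
  H(B) = 1.4973 bits
  H(C) = 2.3219 bits
  H(D) = 2.2318 bits

Ranking: C > D > B > A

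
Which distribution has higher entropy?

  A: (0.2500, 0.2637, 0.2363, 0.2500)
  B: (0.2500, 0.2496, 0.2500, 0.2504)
B

Both distributions are close to uniform, making this a harder comparison.

H(A) = 1.9989 bits
H(B) = 2.0000 bits

The distribution closer to uniform has higher entropy.
Answer: B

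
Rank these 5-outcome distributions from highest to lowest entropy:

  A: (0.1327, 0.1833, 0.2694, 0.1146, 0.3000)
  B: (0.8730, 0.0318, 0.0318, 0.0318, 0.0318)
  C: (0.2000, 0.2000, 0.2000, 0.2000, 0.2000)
C > A > B

Key insight: Entropy is maximized by uniform distributions and minimized by concentrated distributions.

- Uniform distributions have maximum entropy log₂(5) = 2.3219 bits
- The more "peaked" or concentrated a distribution, the lower its entropy

Entropies:
  H(A) = 2.2243 bits
  H(B) = 0.8032 bits
  H(C) = 2.3219 bits

Ranking: C > A > B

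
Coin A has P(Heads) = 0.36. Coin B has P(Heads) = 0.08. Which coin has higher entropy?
A

For binary distributions, entropy is maximized at p=0.5 and decreases as p moves toward 0 or 1.

H(A) = H(0.36) = 0.9427 bits
H(B) = H(0.08) = 0.4022 bits

Distribution A (p=0.36) is closer to uniform (p=0.5), so it has higher entropy.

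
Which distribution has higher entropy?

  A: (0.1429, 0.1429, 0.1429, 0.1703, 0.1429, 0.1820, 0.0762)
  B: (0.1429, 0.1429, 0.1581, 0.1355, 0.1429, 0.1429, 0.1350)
B

Both distributions are close to uniform, making this a harder comparison.

H(A) = 2.7696 bits
H(B) = 2.8056 bits

The distribution closer to uniform has higher entropy.
Answer: B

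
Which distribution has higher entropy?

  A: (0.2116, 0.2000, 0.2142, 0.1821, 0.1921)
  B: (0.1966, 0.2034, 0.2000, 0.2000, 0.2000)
B

Both distributions are close to uniform, making this a harder comparison.

H(A) = 2.3193 bits
H(B) = 2.3218 bits

The distribution closer to uniform has higher entropy.
Answer: B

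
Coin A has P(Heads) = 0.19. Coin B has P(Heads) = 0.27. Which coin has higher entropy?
B

For binary distributions, entropy is maximized at p=0.5 and decreases as p moves toward 0 or 1.

H(A) = H(0.19) = 0.7015 bits
H(B) = H(0.27) = 0.8415 bits

Distribution B (p=0.27) is closer to uniform (p=0.5), so it has higher entropy.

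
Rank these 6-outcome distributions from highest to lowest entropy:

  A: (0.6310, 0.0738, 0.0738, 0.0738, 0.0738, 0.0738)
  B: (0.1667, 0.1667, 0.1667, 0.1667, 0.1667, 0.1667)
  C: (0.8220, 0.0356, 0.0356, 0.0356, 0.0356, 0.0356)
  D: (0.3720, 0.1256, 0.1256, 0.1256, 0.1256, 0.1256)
B > D > A > C

Key insight: Entropy is maximized by uniform distributions and minimized by concentrated distributions.

Entropies:
  H(A) = 1.8067 bits
  H(B) = 2.5850 bits
  H(C) = 1.0890 bits
  H(D) = 2.4104 bits

Ranking: B > D > A > C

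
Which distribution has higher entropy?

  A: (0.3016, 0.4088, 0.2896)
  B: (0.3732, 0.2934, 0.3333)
B

Both distributions are close to uniform, making this a harder comparison.

H(A) = 1.5669 bits
H(B) = 1.5781 bits

The distribution closer to uniform has higher entropy.
Answer: B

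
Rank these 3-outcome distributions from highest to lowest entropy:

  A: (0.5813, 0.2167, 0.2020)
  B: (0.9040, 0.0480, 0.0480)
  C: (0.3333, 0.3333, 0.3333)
C > A > B

Key insight: Entropy is maximized by uniform distributions and minimized by concentrated distributions.

- Uniform distributions have maximum entropy log₂(3) = 1.5850 bits
- The more "peaked" or concentrated a distribution, the lower its entropy

Entropies:
  H(A) = 1.3992 bits
  H(B) = 0.5522 bits
  H(C) = 1.5850 bits

Ranking: C > A > B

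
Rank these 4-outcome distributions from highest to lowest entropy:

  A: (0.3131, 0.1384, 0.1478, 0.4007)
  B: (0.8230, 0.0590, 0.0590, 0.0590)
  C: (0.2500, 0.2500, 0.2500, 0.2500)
C > A > B

Key insight: Entropy is maximized by uniform distributions and minimized by concentrated distributions.

- Uniform distributions have maximum entropy log₂(4) = 2.0000 bits
- The more "peaked" or concentrated a distribution, the lower its entropy

Entropies:
  H(A) = 1.8558 bits
  H(B) = 0.9540 bits
  H(C) = 2.0000 bits

Ranking: C > A > B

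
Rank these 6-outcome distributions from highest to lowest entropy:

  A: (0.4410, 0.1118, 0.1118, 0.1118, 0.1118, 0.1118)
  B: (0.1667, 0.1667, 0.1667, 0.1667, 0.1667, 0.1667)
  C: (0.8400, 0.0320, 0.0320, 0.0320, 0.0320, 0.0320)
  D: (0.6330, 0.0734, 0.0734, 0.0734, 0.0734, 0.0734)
B > A > D > C

Key insight: Entropy is maximized by uniform distributions and minimized by concentrated distributions.

Entropies:
  H(A) = 2.2879 bits
  H(B) = 2.5850 bits
  H(C) = 1.0058 bits
  H(D) = 1.8005 bits

Ranking: B > A > D > C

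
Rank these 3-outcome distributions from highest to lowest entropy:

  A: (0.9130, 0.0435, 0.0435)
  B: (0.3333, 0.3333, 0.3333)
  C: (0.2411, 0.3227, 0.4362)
B > C > A

Key insight: Entropy is maximized by uniform distributions and minimized by concentrated distributions.

- Uniform distributions have maximum entropy log₂(3) = 1.5850 bits
- The more "peaked" or concentrated a distribution, the lower its entropy

Entropies:
  H(A) = 0.5134 bits
  H(B) = 1.5850 bits
  H(C) = 1.5435 bits

Ranking: B > C > A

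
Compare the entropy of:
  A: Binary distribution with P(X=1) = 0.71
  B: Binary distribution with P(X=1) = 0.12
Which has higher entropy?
A

For binary distributions, entropy is maximized at p=0.5 and decreases as p moves toward 0 or 1.

H(A) = H(0.71) = 0.8687 bits
H(B) = H(0.12) = 0.5294 bits

Distribution A (p=0.71) is closer to uniform (p=0.5), so it has higher entropy.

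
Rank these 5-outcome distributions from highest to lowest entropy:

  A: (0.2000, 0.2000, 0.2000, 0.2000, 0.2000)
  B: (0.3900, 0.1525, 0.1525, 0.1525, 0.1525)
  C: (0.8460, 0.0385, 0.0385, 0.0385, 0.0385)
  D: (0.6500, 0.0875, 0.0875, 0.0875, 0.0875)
A > B > D > C

Key insight: Entropy is maximized by uniform distributions and minimized by concentrated distributions.

Entropies:
  H(A) = 2.3219 bits
  H(B) = 2.1848 bits
  H(C) = 0.9278 bits
  H(D) = 1.6341 bits

Ranking: A > B > D > C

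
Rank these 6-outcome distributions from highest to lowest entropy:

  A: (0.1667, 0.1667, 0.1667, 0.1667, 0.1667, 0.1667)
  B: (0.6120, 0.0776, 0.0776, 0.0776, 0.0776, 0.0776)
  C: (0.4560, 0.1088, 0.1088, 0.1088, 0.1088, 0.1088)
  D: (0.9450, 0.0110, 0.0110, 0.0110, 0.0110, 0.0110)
A > C > B > D

Key insight: Entropy is maximized by uniform distributions and minimized by concentrated distributions.

Entropies:
  H(A) = 2.5850 bits
  H(B) = 1.8644 bits
  H(C) = 2.2575 bits
  H(D) = 0.4350 bits

Ranking: A > C > B > D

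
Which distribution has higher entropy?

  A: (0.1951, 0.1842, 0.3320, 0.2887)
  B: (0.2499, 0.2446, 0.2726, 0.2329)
B

Both distributions are close to uniform, making this a harder comparison.

H(A) = 1.9552 bits
H(B) = 1.9976 bits

The distribution closer to uniform has higher entropy.
Answer: B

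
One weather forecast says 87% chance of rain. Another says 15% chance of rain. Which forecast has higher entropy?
15% forecast

Treat each forecast as a Bernoulli distribution. Binary entropy is maximized at p=0.5 and falls off symmetrically toward 0 or 1. The 15% forecast is closer to 50%, so it is more uncertain. H(87%) ≈ 0.557 bits, H(15%) ≈ 0.610 bits.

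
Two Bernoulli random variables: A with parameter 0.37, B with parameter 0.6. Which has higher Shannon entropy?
B

For binary distributions, entropy is maximized at p=0.5 and decreases as p moves toward 0 or 1.

H(A) = H(0.37) = 0.9507 bits
H(B) = H(0.6) = 0.9710 bits

Distribution B (p=0.6) is closer to uniform (p=0.5), so it has higher entropy.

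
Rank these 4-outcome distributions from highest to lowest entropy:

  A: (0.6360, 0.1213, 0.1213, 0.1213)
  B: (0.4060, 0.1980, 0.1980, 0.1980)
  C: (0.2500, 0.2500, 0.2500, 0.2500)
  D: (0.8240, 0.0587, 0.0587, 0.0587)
C > B > A > D

Key insight: Entropy is maximized by uniform distributions and minimized by concentrated distributions.

Entropies:
  H(A) = 1.5229 bits
  H(B) = 1.9158 bits
  H(C) = 2.0000 bits
  H(D) = 0.9502 bits

Ranking: C > B > A > D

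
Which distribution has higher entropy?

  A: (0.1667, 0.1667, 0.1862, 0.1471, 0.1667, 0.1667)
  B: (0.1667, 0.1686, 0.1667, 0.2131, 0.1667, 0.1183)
A

Both distributions are close to uniform, making this a harder comparison.

H(A) = 2.5816 bits
H(B) = 2.5651 bits

The distribution closer to uniform has higher entropy.
Answer: A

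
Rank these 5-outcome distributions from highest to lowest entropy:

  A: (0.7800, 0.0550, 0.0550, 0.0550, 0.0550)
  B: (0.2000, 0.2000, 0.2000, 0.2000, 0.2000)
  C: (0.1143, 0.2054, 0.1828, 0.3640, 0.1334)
B > C > A

Key insight: Entropy is maximized by uniform distributions and minimized by concentrated distributions.

- Uniform distributions have maximum entropy log₂(5) = 2.3219 bits
- The more "peaked" or concentrated a distribution, the lower its entropy

Entropies:
  H(A) = 1.2002 bits
  H(B) = 2.3219 bits
  H(C) = 2.1934 bits

Ranking: B > C > A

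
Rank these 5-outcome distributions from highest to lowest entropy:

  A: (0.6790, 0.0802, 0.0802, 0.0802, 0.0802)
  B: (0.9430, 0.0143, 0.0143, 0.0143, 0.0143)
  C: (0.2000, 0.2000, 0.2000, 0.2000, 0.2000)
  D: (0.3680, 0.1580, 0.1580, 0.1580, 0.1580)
C > D > A > B

Key insight: Entropy is maximized by uniform distributions and minimized by concentrated distributions.

Entropies:
  H(A) = 1.5475 bits
  H(B) = 0.4294 bits
  H(C) = 2.3219 bits
  H(D) = 2.2131 bits

Ranking: C > D > A > B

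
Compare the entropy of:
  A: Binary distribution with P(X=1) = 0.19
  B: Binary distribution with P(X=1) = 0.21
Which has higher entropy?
B

For binary distributions, entropy is maximized at p=0.5 and decreases as p moves toward 0 or 1.

H(A) = H(0.19) = 0.7015 bits
H(B) = H(0.21) = 0.7415 bits

Distribution B (p=0.21) is closer to uniform (p=0.5), so it has higher entropy.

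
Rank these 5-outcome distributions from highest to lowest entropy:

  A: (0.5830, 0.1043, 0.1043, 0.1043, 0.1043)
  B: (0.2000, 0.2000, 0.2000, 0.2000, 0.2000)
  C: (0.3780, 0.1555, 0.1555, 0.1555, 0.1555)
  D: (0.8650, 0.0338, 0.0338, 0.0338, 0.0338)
B > C > A > D

Key insight: Entropy is maximized by uniform distributions and minimized by concentrated distributions.

Entropies:
  H(A) = 1.8140 bits
  H(B) = 2.3219 bits
  H(C) = 2.2006 bits
  H(D) = 0.8410 bits

Ranking: B > C > A > D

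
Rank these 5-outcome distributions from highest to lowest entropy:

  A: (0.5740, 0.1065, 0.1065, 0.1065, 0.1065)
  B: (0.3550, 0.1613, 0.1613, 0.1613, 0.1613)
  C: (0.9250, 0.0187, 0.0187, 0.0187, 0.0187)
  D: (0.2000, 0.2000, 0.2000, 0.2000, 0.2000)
D > B > A > C

Key insight: Entropy is maximized by uniform distributions and minimized by concentrated distributions.

Entropies:
  H(A) = 1.8361 bits
  H(B) = 2.2285 bits
  H(C) = 0.5343 bits
  H(D) = 2.3219 bits

Ranking: D > B > A > C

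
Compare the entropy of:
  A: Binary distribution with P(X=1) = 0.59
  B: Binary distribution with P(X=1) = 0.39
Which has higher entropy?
A

For binary distributions, entropy is maximized at p=0.5 and decreases as p moves toward 0 or 1.

H(A) = H(0.59) = 0.9765 bits
H(B) = H(0.39) = 0.9648 bits

Distribution A (p=0.59) is closer to uniform (p=0.5), so it has higher entropy.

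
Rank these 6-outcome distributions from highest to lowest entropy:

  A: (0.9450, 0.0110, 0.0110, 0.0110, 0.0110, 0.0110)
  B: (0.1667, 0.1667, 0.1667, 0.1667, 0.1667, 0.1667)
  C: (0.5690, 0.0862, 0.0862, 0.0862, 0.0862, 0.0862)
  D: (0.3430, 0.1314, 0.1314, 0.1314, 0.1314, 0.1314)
B > D > C > A

Key insight: Entropy is maximized by uniform distributions and minimized by concentrated distributions.

Entropies:
  H(A) = 0.4350 bits
  H(B) = 2.5850 bits
  H(C) = 1.9870 bits
  H(D) = 2.4532 bits

Ranking: B > D > C > A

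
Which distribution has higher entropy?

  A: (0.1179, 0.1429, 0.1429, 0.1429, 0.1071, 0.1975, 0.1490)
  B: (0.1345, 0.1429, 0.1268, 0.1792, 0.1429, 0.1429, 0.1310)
B

Both distributions are close to uniform, making this a harder comparison.

H(A) = 2.7833 bits
H(B) = 2.7987 bits

The distribution closer to uniform has higher entropy.
Answer: B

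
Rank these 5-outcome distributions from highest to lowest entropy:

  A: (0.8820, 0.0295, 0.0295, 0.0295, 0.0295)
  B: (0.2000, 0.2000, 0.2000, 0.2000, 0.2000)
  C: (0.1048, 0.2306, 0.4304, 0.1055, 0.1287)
B > C > A

Key insight: Entropy is maximized by uniform distributions and minimized by concentrated distributions.

- Uniform distributions have maximum entropy log₂(5) = 2.3219 bits
- The more "peaked" or concentrated a distribution, the lower its entropy

Entropies:
  H(A) = 0.7596 bits
  H(B) = 2.3219 bits
  H(C) = 2.0757 bits

Ranking: B > C > A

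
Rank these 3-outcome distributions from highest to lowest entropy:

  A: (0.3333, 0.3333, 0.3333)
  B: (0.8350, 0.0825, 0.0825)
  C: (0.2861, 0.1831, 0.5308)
A > C > B

Key insight: Entropy is maximized by uniform distributions and minimized by concentrated distributions.

- Uniform distributions have maximum entropy log₂(3) = 1.5850 bits
- The more "peaked" or concentrated a distribution, the lower its entropy

Entropies:
  H(A) = 1.5850 bits
  H(B) = 0.8111 bits
  H(C) = 1.4501 bits

Ranking: A > C > B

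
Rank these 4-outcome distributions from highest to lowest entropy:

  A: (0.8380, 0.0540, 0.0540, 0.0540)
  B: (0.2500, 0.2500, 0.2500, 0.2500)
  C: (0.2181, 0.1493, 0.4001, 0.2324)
B > C > A

Key insight: Entropy is maximized by uniform distributions and minimized by concentrated distributions.

- Uniform distributions have maximum entropy log₂(4) = 2.0000 bits
- The more "peaked" or concentrated a distribution, the lower its entropy

Entropies:
  H(A) = 0.8958 bits
  H(B) = 2.0000 bits
  H(C) = 1.9069 bits

Ranking: B > C > A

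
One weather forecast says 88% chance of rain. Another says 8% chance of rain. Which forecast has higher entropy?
88% forecast

Treat each forecast as a Bernoulli distribution. Binary entropy is maximized at p=0.5 and falls off symmetrically toward 0 or 1. The 88% forecast is closer to 50%, so it is more uncertain. H(88%) ≈ 0.529 bits, H(8%) ≈ 0.402 bits.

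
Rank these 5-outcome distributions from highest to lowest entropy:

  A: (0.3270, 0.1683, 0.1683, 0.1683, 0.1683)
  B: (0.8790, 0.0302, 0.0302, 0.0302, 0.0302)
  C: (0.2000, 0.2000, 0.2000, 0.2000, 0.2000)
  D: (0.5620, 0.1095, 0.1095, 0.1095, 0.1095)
C > A > D > B

Key insight: Entropy is maximized by uniform distributions and minimized by concentrated distributions.

Entropies:
  H(A) = 2.2578 bits
  H(B) = 0.7742 bits
  H(C) = 2.3219 bits
  H(D) = 1.8649 bits

Ranking: C > A > D > B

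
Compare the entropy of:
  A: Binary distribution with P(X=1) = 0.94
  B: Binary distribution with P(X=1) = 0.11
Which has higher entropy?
B

For binary distributions, entropy is maximized at p=0.5 and decreases as p moves toward 0 or 1.

H(A) = H(0.94) = 0.3274 bits
H(B) = H(0.11) = 0.4999 bits

Distribution B (p=0.11) is closer to uniform (p=0.5), so it has higher entropy.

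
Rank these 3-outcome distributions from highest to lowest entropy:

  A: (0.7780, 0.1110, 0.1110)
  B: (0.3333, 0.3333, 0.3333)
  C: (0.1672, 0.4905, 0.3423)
B > C > A

Key insight: Entropy is maximized by uniform distributions and minimized by concentrated distributions.

- Uniform distributions have maximum entropy log₂(3) = 1.5850 bits
- The more "peaked" or concentrated a distribution, the lower its entropy

Entropies:
  H(A) = 0.9858 bits
  H(B) = 1.5850 bits
  H(C) = 1.4649 bits

Ranking: B > C > A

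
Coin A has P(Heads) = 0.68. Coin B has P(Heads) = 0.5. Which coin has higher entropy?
B

For binary distributions, entropy is maximized at p=0.5 and decreases as p moves toward 0 or 1.

H(A) = H(0.68) = 0.9044 bits
H(B) = H(0.5) = 1.0000 bits

Distribution B (p=0.5) is closer to uniform (p=0.5), so it has higher entropy.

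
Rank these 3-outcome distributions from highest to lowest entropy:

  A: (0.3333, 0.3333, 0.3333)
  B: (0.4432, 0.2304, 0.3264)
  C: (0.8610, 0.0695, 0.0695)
A > B > C

Key insight: Entropy is maximized by uniform distributions and minimized by concentrated distributions.

- Uniform distributions have maximum entropy log₂(3) = 1.5850 bits
- The more "peaked" or concentrated a distribution, the lower its entropy

Entropies:
  H(A) = 1.5850 bits
  H(B) = 1.5355 bits
  H(C) = 0.7206 bits

Ranking: A > B > C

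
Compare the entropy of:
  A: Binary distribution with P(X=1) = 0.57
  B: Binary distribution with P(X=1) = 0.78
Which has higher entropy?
A

For binary distributions, entropy is maximized at p=0.5 and decreases as p moves toward 0 or 1.

H(A) = H(0.57) = 0.9858 bits
H(B) = H(0.78) = 0.7602 bits

Distribution A (p=0.57) is closer to uniform (p=0.5), so it has higher entropy.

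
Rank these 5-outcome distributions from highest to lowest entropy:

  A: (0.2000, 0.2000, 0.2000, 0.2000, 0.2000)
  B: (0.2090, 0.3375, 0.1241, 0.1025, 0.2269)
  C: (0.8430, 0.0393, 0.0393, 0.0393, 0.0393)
A > B > C

Key insight: Entropy is maximized by uniform distributions and minimized by concentrated distributions.

- Uniform distributions have maximum entropy log₂(5) = 2.3219 bits
- The more "peaked" or concentrated a distribution, the lower its entropy

Entropies:
  H(A) = 2.3219 bits
  H(B) = 2.1968 bits
  H(C) = 0.9411 bits

Ranking: A > B > C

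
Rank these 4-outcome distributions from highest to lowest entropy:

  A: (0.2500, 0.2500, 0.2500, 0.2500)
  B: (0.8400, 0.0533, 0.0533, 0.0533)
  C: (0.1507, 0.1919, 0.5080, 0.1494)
A > C > B

Key insight: Entropy is maximized by uniform distributions and minimized by concentrated distributions.

- Uniform distributions have maximum entropy log₂(4) = 2.0000 bits
- The more "peaked" or concentrated a distribution, the lower its entropy

Entropies:
  H(A) = 2.0000 bits
  H(B) = 0.8879 bits
  H(C) = 1.7747 bits

Ranking: A > C > B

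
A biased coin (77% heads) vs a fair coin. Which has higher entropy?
Fair coin

The fair coin is uniform (p=0.5), maximizing binary entropy at 1 bit. The biased coin has H(0.77) ≈ 0.778 bits — its outcome is more predictable, so its entropy is lower.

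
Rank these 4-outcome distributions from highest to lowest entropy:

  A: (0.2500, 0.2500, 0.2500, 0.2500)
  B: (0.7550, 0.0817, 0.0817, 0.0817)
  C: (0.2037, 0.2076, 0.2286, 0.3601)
A > C > B

Key insight: Entropy is maximized by uniform distributions and minimized by concentrated distributions.

- Uniform distributions have maximum entropy log₂(4) = 2.0000 bits
- The more "peaked" or concentrated a distribution, the lower its entropy

Entropies:
  H(A) = 2.0000 bits
  H(B) = 1.1916 bits
  H(C) = 1.9558 bits

Ranking: A > C > B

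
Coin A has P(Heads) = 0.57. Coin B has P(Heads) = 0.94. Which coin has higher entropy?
A

For binary distributions, entropy is maximized at p=0.5 and decreases as p moves toward 0 or 1.

H(A) = H(0.57) = 0.9858 bits
H(B) = H(0.94) = 0.3274 bits

Distribution A (p=0.57) is closer to uniform (p=0.5), so it has higher entropy.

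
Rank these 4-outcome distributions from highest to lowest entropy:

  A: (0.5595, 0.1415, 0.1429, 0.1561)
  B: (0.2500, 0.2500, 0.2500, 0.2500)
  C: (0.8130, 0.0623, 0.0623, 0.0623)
B > A > C

Key insight: Entropy is maximized by uniform distributions and minimized by concentrated distributions.

- Uniform distributions have maximum entropy log₂(4) = 2.0000 bits
- The more "peaked" or concentrated a distribution, the lower its entropy

Entropies:
  H(A) = 1.6873 bits
  H(B) = 2.0000 bits
  H(C) = 0.9915 bits

Ranking: B > A > C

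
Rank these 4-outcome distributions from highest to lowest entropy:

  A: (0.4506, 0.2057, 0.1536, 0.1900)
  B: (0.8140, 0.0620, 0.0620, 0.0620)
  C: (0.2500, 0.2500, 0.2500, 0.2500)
C > A > B

Key insight: Entropy is maximized by uniform distributions and minimized by concentrated distributions.

- Uniform distributions have maximum entropy log₂(4) = 2.0000 bits
- The more "peaked" or concentrated a distribution, the lower its entropy

Entropies:
  H(A) = 1.8579 bits
  H(B) = 0.9878 bits
  H(C) = 2.0000 bits

Ranking: C > A > B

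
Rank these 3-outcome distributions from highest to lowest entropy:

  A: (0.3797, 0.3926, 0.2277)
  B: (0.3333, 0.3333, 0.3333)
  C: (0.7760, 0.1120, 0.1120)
B > A > C

Key insight: Entropy is maximized by uniform distributions and minimized by concentrated distributions.

- Uniform distributions have maximum entropy log₂(3) = 1.5850 bits
- The more "peaked" or concentrated a distribution, the lower its entropy

Entropies:
  H(A) = 1.5461 bits
  H(B) = 1.5850 bits
  H(C) = 0.9914 bits

Ranking: B > A > C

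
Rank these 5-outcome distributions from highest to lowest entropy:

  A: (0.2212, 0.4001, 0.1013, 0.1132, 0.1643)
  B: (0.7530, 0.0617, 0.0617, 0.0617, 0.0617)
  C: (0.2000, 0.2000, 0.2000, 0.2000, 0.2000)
C > A > B

Key insight: Entropy is maximized by uniform distributions and minimized by concentrated distributions.

- Uniform distributions have maximum entropy log₂(5) = 2.3219 bits
- The more "peaked" or concentrated a distribution, the lower its entropy

Entropies:
  H(A) = 2.1286 bits
  H(B) = 1.3005 bits
  H(C) = 2.3219 bits

Ranking: C > A > B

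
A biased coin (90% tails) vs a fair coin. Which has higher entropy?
Fair coin

The fair coin is uniform (p=0.5), maximizing binary entropy at 1 bit. The biased coin has H(0.90) ≈ 0.469 bits — its outcome is more predictable, so its entropy is lower.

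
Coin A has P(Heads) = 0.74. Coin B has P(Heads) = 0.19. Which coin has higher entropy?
A

For binary distributions, entropy is maximized at p=0.5 and decreases as p moves toward 0 or 1.

H(A) = H(0.74) = 0.8267 bits
H(B) = H(0.19) = 0.7015 bits

Distribution A (p=0.74) is closer to uniform (p=0.5), so it has higher entropy.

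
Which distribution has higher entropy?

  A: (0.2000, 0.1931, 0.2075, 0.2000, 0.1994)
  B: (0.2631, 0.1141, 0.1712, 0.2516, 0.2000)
A

Both distributions are close to uniform, making this a harder comparison.

H(A) = 2.3216 bits
H(B) = 2.2653 bits

The distribution closer to uniform has higher entropy.
Answer: A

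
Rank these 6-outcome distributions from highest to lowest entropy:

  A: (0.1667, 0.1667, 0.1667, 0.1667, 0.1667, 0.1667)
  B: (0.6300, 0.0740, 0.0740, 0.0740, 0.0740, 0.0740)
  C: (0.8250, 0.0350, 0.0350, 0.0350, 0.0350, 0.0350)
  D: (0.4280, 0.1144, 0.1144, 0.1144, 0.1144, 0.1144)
A > D > B > C

Key insight: Entropy is maximized by uniform distributions and minimized by concentrated distributions.

Entropies:
  H(A) = 2.5850 bits
  H(B) = 1.8098 bits
  H(C) = 1.0754 bits
  H(D) = 2.3131 bits

Ranking: A > D > B > C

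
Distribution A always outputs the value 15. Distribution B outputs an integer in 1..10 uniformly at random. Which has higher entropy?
B

A is deterministic, so H(A) = 0. B is uniform over 10 outcomes, so H(B) = log₂(10) = 3.322 bits. Any distribution with genuine randomness has higher entropy than a deterministic one.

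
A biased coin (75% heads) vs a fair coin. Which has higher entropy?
Fair coin

The fair coin is uniform (p=0.5), maximizing binary entropy at 1 bit. The biased coin has H(0.75) ≈ 0.811 bits — its outcome is more predictable, so its entropy is lower.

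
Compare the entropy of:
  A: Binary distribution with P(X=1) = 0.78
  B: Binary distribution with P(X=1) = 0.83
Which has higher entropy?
A

For binary distributions, entropy is maximized at p=0.5 and decreases as p moves toward 0 or 1.

H(A) = H(0.78) = 0.7602 bits
H(B) = H(0.83) = 0.6577 bits

Distribution A (p=0.78) is closer to uniform (p=0.5), so it has higher entropy.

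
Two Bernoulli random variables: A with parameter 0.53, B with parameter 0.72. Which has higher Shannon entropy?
A

For binary distributions, entropy is maximized at p=0.5 and decreases as p moves toward 0 or 1.

H(A) = H(0.53) = 0.9974 bits
H(B) = H(0.72) = 0.8555 bits

Distribution A (p=0.53) is closer to uniform (p=0.5), so it has higher entropy.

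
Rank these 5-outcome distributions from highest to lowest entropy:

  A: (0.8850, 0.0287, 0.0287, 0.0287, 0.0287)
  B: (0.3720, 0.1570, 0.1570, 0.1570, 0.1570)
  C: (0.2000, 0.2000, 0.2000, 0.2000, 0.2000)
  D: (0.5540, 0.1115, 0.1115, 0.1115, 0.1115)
C > B > D > A

Key insight: Entropy is maximized by uniform distributions and minimized by concentrated distributions.

Entropies:
  H(A) = 0.7448 bits
  H(B) = 2.2082 bits
  H(C) = 2.3219 bits
  H(D) = 1.8836 bits

Ranking: C > B > D > A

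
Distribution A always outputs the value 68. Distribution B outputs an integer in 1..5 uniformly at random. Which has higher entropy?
B

A is deterministic, so H(A) = 0. B is uniform over 5 outcomes, so H(B) = log₂(5) = 2.322 bits. Any distribution with genuine randomness has higher entropy than a deterministic one.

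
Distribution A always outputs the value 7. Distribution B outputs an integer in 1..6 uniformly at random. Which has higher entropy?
B

A is deterministic, so H(A) = 0. B is uniform over 6 outcomes, so H(B) = log₂(6) = 2.585 bits. Any distribution with genuine randomness has higher entropy than a deterministic one.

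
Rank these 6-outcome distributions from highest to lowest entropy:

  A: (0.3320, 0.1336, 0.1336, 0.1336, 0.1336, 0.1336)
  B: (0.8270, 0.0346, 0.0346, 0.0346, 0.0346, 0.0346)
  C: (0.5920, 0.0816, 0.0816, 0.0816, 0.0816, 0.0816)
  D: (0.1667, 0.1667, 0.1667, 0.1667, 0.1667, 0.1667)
D > A > C > B

Key insight: Entropy is maximized by uniform distributions and minimized by concentrated distributions.

Entropies:
  H(A) = 2.4680 bits
  H(B) = 1.0662 bits
  H(C) = 1.9228 bits
  H(D) = 2.5850 bits

Ranking: D > A > C > B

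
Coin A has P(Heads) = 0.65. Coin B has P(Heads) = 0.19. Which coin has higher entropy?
A

For binary distributions, entropy is maximized at p=0.5 and decreases as p moves toward 0 or 1.

H(A) = H(0.65) = 0.9341 bits
H(B) = H(0.19) = 0.7015 bits

Distribution A (p=0.65) is closer to uniform (p=0.5), so it has higher entropy.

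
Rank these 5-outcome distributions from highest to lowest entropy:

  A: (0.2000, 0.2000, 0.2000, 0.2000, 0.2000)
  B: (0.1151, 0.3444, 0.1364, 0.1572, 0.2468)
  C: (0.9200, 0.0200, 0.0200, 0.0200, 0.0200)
A > B > C

Key insight: Entropy is maximized by uniform distributions and minimized by concentrated distributions.

- Uniform distributions have maximum entropy log₂(5) = 2.3219 bits
- The more "peaked" or concentrated a distribution, the lower its entropy

Entropies:
  H(A) = 2.3219 bits
  H(B) = 2.1986 bits
  H(C) = 0.5622 bits

Ranking: A > B > C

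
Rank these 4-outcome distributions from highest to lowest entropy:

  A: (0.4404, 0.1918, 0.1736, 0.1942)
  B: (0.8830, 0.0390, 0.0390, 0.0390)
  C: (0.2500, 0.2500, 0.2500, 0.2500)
C > A > B

Key insight: Entropy is maximized by uniform distributions and minimized by concentrated distributions.

- Uniform distributions have maximum entropy log₂(4) = 2.0000 bits
- The more "peaked" or concentrated a distribution, the lower its entropy

Entropies:
  H(A) = 1.8757 bits
  H(B) = 0.7061 bits
  H(C) = 2.0000 bits

Ranking: C > A > B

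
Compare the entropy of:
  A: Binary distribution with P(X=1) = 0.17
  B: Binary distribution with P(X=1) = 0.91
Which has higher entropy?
A

For binary distributions, entropy is maximized at p=0.5 and decreases as p moves toward 0 or 1.

H(A) = H(0.17) = 0.6577 bits
H(B) = H(0.91) = 0.4365 bits

Distribution A (p=0.17) is closer to uniform (p=0.5), so it has higher entropy.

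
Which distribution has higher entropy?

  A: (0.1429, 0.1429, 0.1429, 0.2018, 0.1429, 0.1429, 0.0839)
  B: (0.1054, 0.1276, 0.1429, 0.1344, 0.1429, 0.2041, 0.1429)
B

Both distributions are close to uniform, making this a harder comparison.

H(A) = 2.7712 bits
H(B) = 2.7812 bits

The distribution closer to uniform has higher entropy.
Answer: B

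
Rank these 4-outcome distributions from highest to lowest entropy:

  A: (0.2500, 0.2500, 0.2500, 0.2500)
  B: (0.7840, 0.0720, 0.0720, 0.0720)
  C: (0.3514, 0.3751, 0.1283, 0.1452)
A > C > B

Key insight: Entropy is maximized by uniform distributions and minimized by concentrated distributions.

- Uniform distributions have maximum entropy log₂(4) = 2.0000 bits
- The more "peaked" or concentrated a distribution, the lower its entropy

Entropies:
  H(A) = 2.0000 bits
  H(B) = 1.0951 bits
  H(C) = 1.8452 bits

Ranking: A > C > B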